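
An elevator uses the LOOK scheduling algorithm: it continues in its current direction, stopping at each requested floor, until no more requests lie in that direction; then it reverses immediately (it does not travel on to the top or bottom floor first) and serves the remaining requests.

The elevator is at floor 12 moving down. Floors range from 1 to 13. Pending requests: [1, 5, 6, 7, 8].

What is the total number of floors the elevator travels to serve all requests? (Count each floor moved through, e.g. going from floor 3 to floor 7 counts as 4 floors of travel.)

Start at floor 12 moving down, LOOK stop order: [8, 7, 6, 5, 1]
  12 → 8: |8-12| = 4, total = 4
  8 → 7: |7-8| = 1, total = 5
  7 → 6: |6-7| = 1, total = 6
  6 → 5: |5-6| = 1, total = 7
  5 → 1: |1-5| = 4, total = 11

Answer: 11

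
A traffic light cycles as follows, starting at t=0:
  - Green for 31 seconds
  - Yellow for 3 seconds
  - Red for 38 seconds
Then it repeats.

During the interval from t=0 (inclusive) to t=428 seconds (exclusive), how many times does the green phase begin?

Answer: 6

Derivation:
Cycle = 31+3+38 = 72s
green phase starts at t = k*72 + 0 for k=0,1,2,...
Need k*72+0 < 428 → k < 5.944
k ∈ {0, ..., 5} → 6 starts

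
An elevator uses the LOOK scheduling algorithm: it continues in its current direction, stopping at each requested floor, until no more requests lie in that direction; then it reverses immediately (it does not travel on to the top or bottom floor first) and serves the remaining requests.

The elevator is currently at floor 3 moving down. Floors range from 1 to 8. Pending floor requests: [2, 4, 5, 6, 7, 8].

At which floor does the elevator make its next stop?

Current floor: 3, direction: down
Requests above: [4, 5, 6, 7, 8]
Requests below: [2]
Moving down and requests lie below → nearest below is max([2]) = 2

Answer: 2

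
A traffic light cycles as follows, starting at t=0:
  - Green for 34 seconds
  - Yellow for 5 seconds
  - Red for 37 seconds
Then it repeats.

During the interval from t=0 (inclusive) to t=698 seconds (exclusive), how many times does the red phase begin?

Cycle = 34+5+37 = 76s
red phase starts at t = k*76 + 39 for k=0,1,2,...
Need k*76+39 < 698 → k < 8.671
k ∈ {0, ..., 8} → 9 starts

Answer: 9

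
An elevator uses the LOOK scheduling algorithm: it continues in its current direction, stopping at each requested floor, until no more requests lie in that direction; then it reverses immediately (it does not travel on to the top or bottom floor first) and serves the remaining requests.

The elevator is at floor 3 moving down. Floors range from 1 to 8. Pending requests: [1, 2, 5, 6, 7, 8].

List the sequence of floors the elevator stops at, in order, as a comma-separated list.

Current: 3, moving DOWN
Serve below first (descending): [2, 1]
Then reverse, serve above (ascending): [5, 6, 7, 8]

Answer: 2, 1, 5, 6, 7, 8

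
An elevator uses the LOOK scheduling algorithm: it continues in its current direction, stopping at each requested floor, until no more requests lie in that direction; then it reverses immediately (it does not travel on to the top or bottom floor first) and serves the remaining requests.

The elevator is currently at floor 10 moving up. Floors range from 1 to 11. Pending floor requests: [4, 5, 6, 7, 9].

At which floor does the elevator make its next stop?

Answer: 9

Derivation:
Current floor: 10, direction: up
Requests above: []
Requests below: [4, 5, 6, 7, 9]
Moving up but no requests above → reverse; nearest below is max([4, 5, 6, 7, 9]) = 9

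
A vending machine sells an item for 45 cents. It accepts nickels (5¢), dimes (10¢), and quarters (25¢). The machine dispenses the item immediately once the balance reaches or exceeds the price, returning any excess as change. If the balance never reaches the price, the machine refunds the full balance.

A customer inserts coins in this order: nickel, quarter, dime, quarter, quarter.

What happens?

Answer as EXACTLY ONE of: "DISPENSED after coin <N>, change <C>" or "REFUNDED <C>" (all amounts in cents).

Price: 45¢
Coin 1 (nickel, 5¢): balance = 5¢
Coin 2 (quarter, 25¢): balance = 30¢
Coin 3 (dime, 10¢): balance = 40¢
Coin 4 (quarter, 25¢): balance = 65¢
  → balance >= price → DISPENSE, change = 65 - 45 = 20¢

Answer: DISPENSED after coin 4, change 20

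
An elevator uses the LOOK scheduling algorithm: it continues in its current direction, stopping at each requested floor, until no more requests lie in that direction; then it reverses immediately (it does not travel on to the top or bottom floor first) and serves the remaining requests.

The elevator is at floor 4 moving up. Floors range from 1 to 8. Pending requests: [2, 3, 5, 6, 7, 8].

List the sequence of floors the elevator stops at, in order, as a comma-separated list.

Current: 4, moving UP
Serve above first (ascending): [5, 6, 7, 8]
Then reverse, serve below (descending): [3, 2]

Answer: 5, 6, 7, 8, 3, 2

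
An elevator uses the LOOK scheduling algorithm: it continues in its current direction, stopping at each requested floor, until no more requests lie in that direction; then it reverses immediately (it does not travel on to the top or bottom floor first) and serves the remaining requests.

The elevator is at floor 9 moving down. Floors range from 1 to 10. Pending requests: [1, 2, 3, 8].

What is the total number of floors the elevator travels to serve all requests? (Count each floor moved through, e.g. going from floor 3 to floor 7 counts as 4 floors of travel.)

Answer: 8

Derivation:
Start at floor 9 moving down, LOOK stop order: [8, 3, 2, 1]
  9 → 8: |8-9| = 1, total = 1
  8 → 3: |3-8| = 5, total = 6
  3 → 2: |2-3| = 1, total = 7
  2 → 1: |1-2| = 1, total = 8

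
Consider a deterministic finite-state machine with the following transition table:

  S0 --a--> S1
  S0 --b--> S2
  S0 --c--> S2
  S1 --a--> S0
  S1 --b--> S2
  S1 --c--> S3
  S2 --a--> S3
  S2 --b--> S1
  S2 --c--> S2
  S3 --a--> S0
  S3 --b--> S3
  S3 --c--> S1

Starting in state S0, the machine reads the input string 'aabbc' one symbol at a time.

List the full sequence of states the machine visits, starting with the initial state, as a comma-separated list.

Start: S0
  read 'a': S0 --a--> S1
  read 'a': S1 --a--> S0
  read 'b': S0 --b--> S2
  read 'b': S2 --b--> S1
  read 'c': S1 --c--> S3

Answer: S0, S1, S0, S2, S1, S3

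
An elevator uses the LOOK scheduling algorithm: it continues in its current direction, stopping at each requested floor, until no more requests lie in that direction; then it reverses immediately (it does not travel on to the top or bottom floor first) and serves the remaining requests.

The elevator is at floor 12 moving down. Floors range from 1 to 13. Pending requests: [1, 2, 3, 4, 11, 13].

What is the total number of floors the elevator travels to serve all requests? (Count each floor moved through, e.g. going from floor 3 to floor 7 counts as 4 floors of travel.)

Answer: 23

Derivation:
Start at floor 12 moving down, LOOK stop order: [11, 4, 3, 2, 1, 13]
  12 → 11: |11-12| = 1, total = 1
  11 → 4: |4-11| = 7, total = 8
  4 → 3: |3-4| = 1, total = 9
  3 → 2: |2-3| = 1, total = 10
  2 → 1: |1-2| = 1, total = 11
  1 → 13: |13-1| = 12, total = 23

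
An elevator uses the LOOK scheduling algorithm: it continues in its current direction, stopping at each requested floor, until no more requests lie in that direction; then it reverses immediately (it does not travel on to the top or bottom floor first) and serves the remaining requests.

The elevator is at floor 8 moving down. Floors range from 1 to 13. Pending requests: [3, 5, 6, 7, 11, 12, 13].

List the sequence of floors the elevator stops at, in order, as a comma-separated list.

Answer: 7, 6, 5, 3, 11, 12, 13

Derivation:
Current: 8, moving DOWN
Serve below first (descending): [7, 6, 5, 3]
Then reverse, serve above (ascending): [11, 12, 13]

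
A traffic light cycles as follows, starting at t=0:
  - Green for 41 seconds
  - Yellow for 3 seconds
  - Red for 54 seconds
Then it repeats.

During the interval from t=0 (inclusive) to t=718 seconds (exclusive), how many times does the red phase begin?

Answer: 7

Derivation:
Cycle = 41+3+54 = 98s
red phase starts at t = k*98 + 44 for k=0,1,2,...
Need k*98+44 < 718 → k < 6.878
k ∈ {0, ..., 6} → 7 starts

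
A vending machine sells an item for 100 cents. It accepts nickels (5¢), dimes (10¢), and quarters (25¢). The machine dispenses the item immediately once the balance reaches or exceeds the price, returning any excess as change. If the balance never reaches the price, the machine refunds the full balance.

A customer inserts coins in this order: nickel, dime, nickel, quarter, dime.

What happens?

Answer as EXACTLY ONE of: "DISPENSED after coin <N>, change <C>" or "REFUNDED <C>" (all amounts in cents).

Answer: REFUNDED 55

Derivation:
Price: 100¢
Coin 1 (nickel, 5¢): balance = 5¢
Coin 2 (dime, 10¢): balance = 15¢
Coin 3 (nickel, 5¢): balance = 20¢
Coin 4 (quarter, 25¢): balance = 45¢
Coin 5 (dime, 10¢): balance = 55¢
All coins inserted, balance 55¢ < price 100¢ → REFUND 55¢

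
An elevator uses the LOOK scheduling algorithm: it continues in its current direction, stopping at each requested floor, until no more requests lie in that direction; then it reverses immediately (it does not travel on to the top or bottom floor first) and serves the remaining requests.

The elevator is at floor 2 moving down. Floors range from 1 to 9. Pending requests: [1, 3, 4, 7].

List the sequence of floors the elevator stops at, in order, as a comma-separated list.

Current: 2, moving DOWN
Serve below first (descending): [1]
Then reverse, serve above (ascending): [3, 4, 7]

Answer: 1, 3, 4, 7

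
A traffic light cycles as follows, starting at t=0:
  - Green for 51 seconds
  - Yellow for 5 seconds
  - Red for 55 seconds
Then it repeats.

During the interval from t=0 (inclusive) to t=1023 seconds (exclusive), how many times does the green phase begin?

Cycle = 51+5+55 = 111s
green phase starts at t = k*111 + 0 for k=0,1,2,...
Need k*111+0 < 1023 → k < 9.216
k ∈ {0, ..., 9} → 10 starts

Answer: 10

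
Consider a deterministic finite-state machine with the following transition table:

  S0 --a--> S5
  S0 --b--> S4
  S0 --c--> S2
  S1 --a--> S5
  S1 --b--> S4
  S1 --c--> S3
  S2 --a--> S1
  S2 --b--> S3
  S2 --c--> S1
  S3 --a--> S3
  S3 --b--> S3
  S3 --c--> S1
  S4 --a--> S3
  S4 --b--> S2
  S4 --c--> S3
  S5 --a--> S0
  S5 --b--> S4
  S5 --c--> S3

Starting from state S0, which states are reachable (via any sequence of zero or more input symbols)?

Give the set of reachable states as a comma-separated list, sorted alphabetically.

BFS from S0:
  visit S0: S0--a-->S5 (new), S0--b-->S4 (new), S0--c-->S2 (new)
  visit S5: S5--a-->S0 (seen), S5--b-->S4 (seen), S5--c-->S3 (new)
  visit S4: S4--a-->S3 (seen), S4--b-->S2 (seen), S4--c-->S3 (seen)
  visit S2: S2--a-->S1 (new), S2--b-->S3 (seen), S2--c-->S1 (seen)
  visit S3: S3--a-->S3 (seen), S3--b-->S3 (seen), S3--c-->S1 (seen)
  visit S1: S1--a-->S5 (seen), S1--b-->S4 (seen), S1--c-->S3 (seen)

Answer: S0, S1, S2, S3, S4, S5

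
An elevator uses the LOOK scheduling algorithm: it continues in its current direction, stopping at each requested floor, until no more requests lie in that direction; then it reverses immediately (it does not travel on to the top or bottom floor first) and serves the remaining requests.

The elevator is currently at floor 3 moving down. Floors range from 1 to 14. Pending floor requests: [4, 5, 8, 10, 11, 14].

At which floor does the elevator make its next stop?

Current floor: 3, direction: down
Requests above: [4, 5, 8, 10, 11, 14]
Requests below: []
Moving down but no requests below → reverse; nearest above is min([4, 5, 8, 10, 11, 14]) = 4

Answer: 4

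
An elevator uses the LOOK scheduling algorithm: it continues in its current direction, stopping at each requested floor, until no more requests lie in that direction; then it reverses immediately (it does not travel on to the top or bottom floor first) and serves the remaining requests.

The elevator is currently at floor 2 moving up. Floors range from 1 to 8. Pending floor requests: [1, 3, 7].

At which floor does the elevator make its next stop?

Answer: 3

Derivation:
Current floor: 2, direction: up
Requests above: [3, 7]
Requests below: [1]
Moving up and requests lie above → nearest above is min([3, 7]) = 3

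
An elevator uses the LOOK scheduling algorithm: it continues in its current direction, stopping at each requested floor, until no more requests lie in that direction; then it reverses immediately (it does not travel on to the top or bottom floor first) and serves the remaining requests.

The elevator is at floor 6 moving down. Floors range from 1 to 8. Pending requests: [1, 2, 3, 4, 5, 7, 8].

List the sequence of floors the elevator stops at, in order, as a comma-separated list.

Answer: 5, 4, 3, 2, 1, 7, 8

Derivation:
Current: 6, moving DOWN
Serve below first (descending): [5, 4, 3, 2, 1]
Then reverse, serve above (ascending): [7, 8]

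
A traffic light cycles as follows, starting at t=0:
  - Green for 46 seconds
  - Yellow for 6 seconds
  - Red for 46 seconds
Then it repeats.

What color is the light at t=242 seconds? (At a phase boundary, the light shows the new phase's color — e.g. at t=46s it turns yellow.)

Cycle length = 46 + 6 + 46 = 98s
t = 242, phase_t = 242 mod 98 = 46
46 <= 46 < 52 (yellow end) → YELLOW

Answer: yellow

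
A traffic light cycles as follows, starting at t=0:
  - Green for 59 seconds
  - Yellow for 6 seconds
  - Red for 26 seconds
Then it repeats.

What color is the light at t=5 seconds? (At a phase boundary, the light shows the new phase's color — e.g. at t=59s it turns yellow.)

Cycle length = 59 + 6 + 26 = 91s
t = 5, phase_t = 5 mod 91 = 5
5 < 59 (green end) → GREEN

Answer: green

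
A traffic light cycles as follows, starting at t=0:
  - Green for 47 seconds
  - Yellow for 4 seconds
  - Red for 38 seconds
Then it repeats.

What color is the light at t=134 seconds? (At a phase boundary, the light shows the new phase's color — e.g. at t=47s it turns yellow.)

Cycle length = 47 + 4 + 38 = 89s
t = 134, phase_t = 134 mod 89 = 45
45 < 47 (green end) → GREEN

Answer: green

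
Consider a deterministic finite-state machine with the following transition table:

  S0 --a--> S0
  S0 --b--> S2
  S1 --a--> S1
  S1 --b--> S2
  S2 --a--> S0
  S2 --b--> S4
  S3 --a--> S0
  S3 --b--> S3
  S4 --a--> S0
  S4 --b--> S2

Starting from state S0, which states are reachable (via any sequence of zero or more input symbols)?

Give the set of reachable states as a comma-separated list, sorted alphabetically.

Answer: S0, S2, S4

Derivation:
BFS from S0:
  visit S0: S0--a-->S0 (seen), S0--b-->S2 (new)
  visit S2: S2--a-->S0 (seen), S2--b-->S4 (new)
  visit S4: S4--a-->S0 (seen), S4--b-->S2 (seen)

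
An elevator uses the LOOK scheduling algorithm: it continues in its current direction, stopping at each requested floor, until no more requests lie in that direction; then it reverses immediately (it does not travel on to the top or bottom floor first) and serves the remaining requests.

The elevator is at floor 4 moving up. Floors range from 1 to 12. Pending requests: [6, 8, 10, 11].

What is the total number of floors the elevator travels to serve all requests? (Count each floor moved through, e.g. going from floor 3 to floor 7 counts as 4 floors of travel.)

Start at floor 4 moving up, LOOK stop order: [6, 8, 10, 11]
  4 → 6: |6-4| = 2, total = 2
  6 → 8: |8-6| = 2, total = 4
  8 → 10: |10-8| = 2, total = 6
  10 → 11: |11-10| = 1, total = 7

Answer: 7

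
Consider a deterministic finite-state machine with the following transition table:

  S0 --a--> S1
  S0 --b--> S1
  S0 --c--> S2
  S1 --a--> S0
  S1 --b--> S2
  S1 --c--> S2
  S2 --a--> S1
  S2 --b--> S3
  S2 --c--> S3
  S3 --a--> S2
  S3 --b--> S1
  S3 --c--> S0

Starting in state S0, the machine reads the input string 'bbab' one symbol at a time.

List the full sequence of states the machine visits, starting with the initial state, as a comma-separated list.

Start: S0
  read 'b': S0 --b--> S1
  read 'b': S1 --b--> S2
  read 'a': S2 --a--> S1
  read 'b': S1 --b--> S2

Answer: S0, S1, S2, S1, S2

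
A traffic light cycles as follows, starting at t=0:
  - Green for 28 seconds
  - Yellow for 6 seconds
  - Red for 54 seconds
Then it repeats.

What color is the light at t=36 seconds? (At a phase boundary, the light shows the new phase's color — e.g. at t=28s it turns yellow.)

Answer: red

Derivation:
Cycle length = 28 + 6 + 54 = 88s
t = 36, phase_t = 36 mod 88 = 36
36 >= 34 → RED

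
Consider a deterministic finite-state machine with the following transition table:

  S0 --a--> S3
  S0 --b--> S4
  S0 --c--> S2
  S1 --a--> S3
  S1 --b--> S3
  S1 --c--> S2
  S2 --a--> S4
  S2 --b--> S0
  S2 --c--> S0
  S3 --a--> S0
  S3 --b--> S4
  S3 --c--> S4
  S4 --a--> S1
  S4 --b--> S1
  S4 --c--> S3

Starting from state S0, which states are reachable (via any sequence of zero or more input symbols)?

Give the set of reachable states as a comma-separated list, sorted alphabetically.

BFS from S0:
  visit S0: S0--a-->S3 (new), S0--b-->S4 (new), S0--c-->S2 (new)
  visit S3: S3--a-->S0 (seen), S3--b-->S4 (seen), S3--c-->S4 (seen)
  visit S4: S4--a-->S1 (new), S4--b-->S1 (seen), S4--c-->S3 (seen)
  visit S2: S2--a-->S4 (seen), S2--b-->S0 (seen), S2--c-->S0 (seen)
  visit S1: S1--a-->S3 (seen), S1--b-->S3 (seen), S1--c-->S2 (seen)

Answer: S0, S1, S2, S3, S4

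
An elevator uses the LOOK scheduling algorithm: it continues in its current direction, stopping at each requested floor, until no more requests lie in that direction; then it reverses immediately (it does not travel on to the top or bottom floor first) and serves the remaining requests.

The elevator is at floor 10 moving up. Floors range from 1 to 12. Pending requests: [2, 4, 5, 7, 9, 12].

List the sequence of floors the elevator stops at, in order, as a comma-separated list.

Current: 10, moving UP
Serve above first (ascending): [12]
Then reverse, serve below (descending): [9, 7, 5, 4, 2]

Answer: 12, 9, 7, 5, 4, 2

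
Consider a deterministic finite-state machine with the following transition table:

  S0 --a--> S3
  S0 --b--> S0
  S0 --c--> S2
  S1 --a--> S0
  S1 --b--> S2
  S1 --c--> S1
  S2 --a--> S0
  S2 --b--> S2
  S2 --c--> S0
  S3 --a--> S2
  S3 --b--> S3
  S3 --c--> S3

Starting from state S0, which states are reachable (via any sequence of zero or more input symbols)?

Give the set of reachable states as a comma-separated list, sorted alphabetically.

BFS from S0:
  visit S0: S0--a-->S3 (new), S0--b-->S0 (seen), S0--c-->S2 (new)
  visit S3: S3--a-->S2 (seen), S3--b-->S3 (seen), S3--c-->S3 (seen)
  visit S2: S2--a-->S0 (seen), S2--b-->S2 (seen), S2--c-->S0 (seen)

Answer: S0, S2, S3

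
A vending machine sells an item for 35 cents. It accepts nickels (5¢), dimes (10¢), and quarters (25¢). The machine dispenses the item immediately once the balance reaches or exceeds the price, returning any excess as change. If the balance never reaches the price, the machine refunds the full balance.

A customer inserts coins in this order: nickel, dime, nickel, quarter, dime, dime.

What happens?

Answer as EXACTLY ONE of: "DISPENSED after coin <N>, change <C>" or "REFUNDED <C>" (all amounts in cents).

Price: 35¢
Coin 1 (nickel, 5¢): balance = 5¢
Coin 2 (dime, 10¢): balance = 15¢
Coin 3 (nickel, 5¢): balance = 20¢
Coin 4 (quarter, 25¢): balance = 45¢
  → balance >= price → DISPENSE, change = 45 - 35 = 10¢

Answer: DISPENSED after coin 4, change 10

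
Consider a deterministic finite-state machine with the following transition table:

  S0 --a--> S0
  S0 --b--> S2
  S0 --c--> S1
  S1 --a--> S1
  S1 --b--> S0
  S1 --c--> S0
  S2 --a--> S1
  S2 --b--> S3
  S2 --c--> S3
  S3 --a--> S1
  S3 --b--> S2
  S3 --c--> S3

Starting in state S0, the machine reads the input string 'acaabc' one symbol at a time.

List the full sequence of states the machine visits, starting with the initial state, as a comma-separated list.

Answer: S0, S0, S1, S1, S1, S0, S1

Derivation:
Start: S0
  read 'a': S0 --a--> S0
  read 'c': S0 --c--> S1
  read 'a': S1 --a--> S1
  read 'a': S1 --a--> S1
  read 'b': S1 --b--> S0
  read 'c': S0 --c--> S1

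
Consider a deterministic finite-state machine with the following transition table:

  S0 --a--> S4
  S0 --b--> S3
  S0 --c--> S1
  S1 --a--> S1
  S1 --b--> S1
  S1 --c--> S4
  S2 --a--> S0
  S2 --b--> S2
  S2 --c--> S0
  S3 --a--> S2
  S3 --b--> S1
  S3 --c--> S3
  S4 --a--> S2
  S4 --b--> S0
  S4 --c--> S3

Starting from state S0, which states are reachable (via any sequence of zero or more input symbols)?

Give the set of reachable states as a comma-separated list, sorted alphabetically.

Answer: S0, S1, S2, S3, S4

Derivation:
BFS from S0:
  visit S0: S0--a-->S4 (new), S0--b-->S3 (new), S0--c-->S1 (new)
  visit S4: S4--a-->S2 (new), S4--b-->S0 (seen), S4--c-->S3 (seen)
  visit S3: S3--a-->S2 (seen), S3--b-->S1 (seen), S3--c-->S3 (seen)
  visit S1: S1--a-->S1 (seen), S1--b-->S1 (seen), S1--c-->S4 (seen)
  visit S2: S2--a-->S0 (seen), S2--b-->S2 (seen), S2--c-->S0 (seen)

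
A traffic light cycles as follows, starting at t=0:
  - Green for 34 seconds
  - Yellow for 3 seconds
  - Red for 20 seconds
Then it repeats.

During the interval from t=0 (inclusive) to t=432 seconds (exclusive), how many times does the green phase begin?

Answer: 8

Derivation:
Cycle = 34+3+20 = 57s
green phase starts at t = k*57 + 0 for k=0,1,2,...
Need k*57+0 < 432 → k < 7.579
k ∈ {0, ..., 7} → 8 starts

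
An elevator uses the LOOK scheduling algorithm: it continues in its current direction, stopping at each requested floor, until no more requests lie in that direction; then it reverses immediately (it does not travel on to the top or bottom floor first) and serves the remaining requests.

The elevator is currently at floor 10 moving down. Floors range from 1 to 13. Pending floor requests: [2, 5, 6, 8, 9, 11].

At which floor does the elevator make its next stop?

Current floor: 10, direction: down
Requests above: [11]
Requests below: [2, 5, 6, 8, 9]
Moving down and requests lie below → nearest below is max([2, 5, 6, 8, 9]) = 9

Answer: 9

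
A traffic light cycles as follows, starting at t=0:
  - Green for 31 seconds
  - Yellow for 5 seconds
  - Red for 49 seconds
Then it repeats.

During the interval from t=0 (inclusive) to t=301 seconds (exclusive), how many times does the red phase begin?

Cycle = 31+5+49 = 85s
red phase starts at t = k*85 + 36 for k=0,1,2,...
Need k*85+36 < 301 → k < 3.118
k ∈ {0, ..., 3} → 4 starts

Answer: 4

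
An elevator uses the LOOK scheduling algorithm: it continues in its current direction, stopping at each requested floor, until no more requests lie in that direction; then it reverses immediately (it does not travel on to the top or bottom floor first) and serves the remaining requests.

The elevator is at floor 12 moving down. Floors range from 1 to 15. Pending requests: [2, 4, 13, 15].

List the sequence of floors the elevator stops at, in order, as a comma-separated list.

Current: 12, moving DOWN
Serve below first (descending): [4, 2]
Then reverse, serve above (ascending): [13, 15]

Answer: 4, 2, 13, 15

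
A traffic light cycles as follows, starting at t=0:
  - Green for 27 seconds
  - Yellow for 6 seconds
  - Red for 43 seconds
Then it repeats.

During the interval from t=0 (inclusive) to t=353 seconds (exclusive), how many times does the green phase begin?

Answer: 5

Derivation:
Cycle = 27+6+43 = 76s
green phase starts at t = k*76 + 0 for k=0,1,2,...
Need k*76+0 < 353 → k < 4.645
k ∈ {0, ..., 4} → 5 starts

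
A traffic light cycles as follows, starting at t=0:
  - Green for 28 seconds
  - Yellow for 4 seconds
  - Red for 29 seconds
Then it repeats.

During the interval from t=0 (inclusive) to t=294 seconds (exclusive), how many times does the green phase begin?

Answer: 5

Derivation:
Cycle = 28+4+29 = 61s
green phase starts at t = k*61 + 0 for k=0,1,2,...
Need k*61+0 < 294 → k < 4.820
k ∈ {0, ..., 4} → 5 starts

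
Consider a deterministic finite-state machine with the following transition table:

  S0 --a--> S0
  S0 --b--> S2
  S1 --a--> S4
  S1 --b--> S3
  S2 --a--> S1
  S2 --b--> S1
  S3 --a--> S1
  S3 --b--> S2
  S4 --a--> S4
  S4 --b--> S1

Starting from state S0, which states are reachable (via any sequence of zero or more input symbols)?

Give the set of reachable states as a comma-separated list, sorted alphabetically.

Answer: S0, S1, S2, S3, S4

Derivation:
BFS from S0:
  visit S0: S0--a-->S0 (seen), S0--b-->S2 (new)
  visit S2: S2--a-->S1 (new), S2--b-->S1 (seen)
  visit S1: S1--a-->S4 (new), S1--b-->S3 (new)
  visit S4: S4--a-->S4 (seen), S4--b-->S1 (seen)
  visit S3: S3--a-->S1 (seen), S3--b-->S2 (seen)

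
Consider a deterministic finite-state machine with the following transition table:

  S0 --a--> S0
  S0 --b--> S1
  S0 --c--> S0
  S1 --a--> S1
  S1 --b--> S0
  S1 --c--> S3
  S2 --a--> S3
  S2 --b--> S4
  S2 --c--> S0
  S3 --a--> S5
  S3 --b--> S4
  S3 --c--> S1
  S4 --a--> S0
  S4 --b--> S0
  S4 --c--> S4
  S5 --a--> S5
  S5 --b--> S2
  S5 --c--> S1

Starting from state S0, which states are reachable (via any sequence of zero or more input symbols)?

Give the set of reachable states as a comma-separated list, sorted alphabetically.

Answer: S0, S1, S2, S3, S4, S5

Derivation:
BFS from S0:
  visit S0: S0--a-->S0 (seen), S0--b-->S1 (new), S0--c-->S0 (seen)
  visit S1: S1--a-->S1 (seen), S1--b-->S0 (seen), S1--c-->S3 (new)
  visit S3: S3--a-->S5 (new), S3--b-->S4 (new), S3--c-->S1 (seen)
  visit S5: S5--a-->S5 (seen), S5--b-->S2 (new), S5--c-->S1 (seen)
  visit S4: S4--a-->S0 (seen), S4--b-->S0 (seen), S4--c-->S4 (seen)
  visit S2: S2--a-->S3 (seen), S2--b-->S4 (seen), S2--c-->S0 (seen)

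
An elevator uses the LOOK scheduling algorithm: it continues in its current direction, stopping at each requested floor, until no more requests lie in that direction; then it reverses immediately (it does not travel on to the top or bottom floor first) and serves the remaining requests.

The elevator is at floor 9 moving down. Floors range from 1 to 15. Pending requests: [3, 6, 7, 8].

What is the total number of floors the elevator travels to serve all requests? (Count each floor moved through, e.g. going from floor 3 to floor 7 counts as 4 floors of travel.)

Answer: 6

Derivation:
Start at floor 9 moving down, LOOK stop order: [8, 7, 6, 3]
  9 → 8: |8-9| = 1, total = 1
  8 → 7: |7-8| = 1, total = 2
  7 → 6: |6-7| = 1, total = 3
  6 → 3: |3-6| = 3, total = 6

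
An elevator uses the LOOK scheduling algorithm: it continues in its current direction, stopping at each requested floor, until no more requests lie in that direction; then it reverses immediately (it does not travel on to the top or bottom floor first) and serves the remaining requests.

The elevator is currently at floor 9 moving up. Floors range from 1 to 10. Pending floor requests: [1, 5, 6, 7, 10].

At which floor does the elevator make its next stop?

Answer: 10

Derivation:
Current floor: 9, direction: up
Requests above: [10]
Requests below: [1, 5, 6, 7]
Moving up and requests lie above → nearest above is min([10]) = 10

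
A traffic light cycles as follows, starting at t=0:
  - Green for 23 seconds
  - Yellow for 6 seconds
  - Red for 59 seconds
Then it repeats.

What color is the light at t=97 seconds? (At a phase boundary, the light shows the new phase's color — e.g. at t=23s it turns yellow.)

Cycle length = 23 + 6 + 59 = 88s
t = 97, phase_t = 97 mod 88 = 9
9 < 23 (green end) → GREEN

Answer: green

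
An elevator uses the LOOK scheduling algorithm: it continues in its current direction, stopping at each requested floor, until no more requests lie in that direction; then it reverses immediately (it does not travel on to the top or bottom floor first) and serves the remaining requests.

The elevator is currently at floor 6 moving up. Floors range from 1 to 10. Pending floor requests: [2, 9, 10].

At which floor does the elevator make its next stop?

Answer: 9

Derivation:
Current floor: 6, direction: up
Requests above: [9, 10]
Requests below: [2]
Moving up and requests lie above → nearest above is min([9, 10]) = 9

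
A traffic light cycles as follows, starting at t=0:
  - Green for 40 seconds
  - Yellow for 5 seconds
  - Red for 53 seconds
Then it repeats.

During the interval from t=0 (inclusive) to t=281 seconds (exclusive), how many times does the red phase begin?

Answer: 3

Derivation:
Cycle = 40+5+53 = 98s
red phase starts at t = k*98 + 45 for k=0,1,2,...
Need k*98+45 < 281 → k < 2.408
k ∈ {0, ..., 2} → 3 starts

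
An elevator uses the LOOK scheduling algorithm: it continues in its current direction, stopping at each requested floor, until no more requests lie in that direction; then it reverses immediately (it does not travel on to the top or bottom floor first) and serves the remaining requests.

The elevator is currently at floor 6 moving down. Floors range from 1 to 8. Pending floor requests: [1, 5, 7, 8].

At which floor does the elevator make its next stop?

Current floor: 6, direction: down
Requests above: [7, 8]
Requests below: [1, 5]
Moving down and requests lie below → nearest below is max([1, 5]) = 5

Answer: 5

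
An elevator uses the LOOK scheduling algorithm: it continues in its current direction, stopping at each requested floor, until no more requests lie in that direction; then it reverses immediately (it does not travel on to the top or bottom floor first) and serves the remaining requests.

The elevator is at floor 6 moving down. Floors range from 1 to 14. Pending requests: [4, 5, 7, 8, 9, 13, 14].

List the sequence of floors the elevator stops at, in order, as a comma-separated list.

Answer: 5, 4, 7, 8, 9, 13, 14

Derivation:
Current: 6, moving DOWN
Serve below first (descending): [5, 4]
Then reverse, serve above (ascending): [7, 8, 9, 13, 14]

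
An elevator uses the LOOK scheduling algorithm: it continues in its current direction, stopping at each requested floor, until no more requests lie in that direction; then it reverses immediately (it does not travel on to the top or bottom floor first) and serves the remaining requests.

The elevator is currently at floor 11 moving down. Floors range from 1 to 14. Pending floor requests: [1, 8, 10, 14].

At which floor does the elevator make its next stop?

Answer: 10

Derivation:
Current floor: 11, direction: down
Requests above: [14]
Requests below: [1, 8, 10]
Moving down and requests lie below → nearest below is max([1, 8, 10]) = 10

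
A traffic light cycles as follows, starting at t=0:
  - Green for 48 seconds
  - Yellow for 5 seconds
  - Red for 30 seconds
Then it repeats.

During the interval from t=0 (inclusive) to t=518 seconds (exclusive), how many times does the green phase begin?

Cycle = 48+5+30 = 83s
green phase starts at t = k*83 + 0 for k=0,1,2,...
Need k*83+0 < 518 → k < 6.241
k ∈ {0, ..., 6} → 7 starts

Answer: 7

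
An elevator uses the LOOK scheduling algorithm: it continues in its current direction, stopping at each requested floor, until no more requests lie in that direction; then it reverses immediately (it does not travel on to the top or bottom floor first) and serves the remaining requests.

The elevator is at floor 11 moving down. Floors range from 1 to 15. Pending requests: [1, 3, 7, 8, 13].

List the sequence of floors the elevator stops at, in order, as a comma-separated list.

Answer: 8, 7, 3, 1, 13

Derivation:
Current: 11, moving DOWN
Serve below first (descending): [8, 7, 3, 1]
Then reverse, serve above (ascending): [13]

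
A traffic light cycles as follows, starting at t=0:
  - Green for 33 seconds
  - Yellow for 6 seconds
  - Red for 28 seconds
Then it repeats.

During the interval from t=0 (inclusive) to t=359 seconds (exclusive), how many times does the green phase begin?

Cycle = 33+6+28 = 67s
green phase starts at t = k*67 + 0 for k=0,1,2,...
Need k*67+0 < 359 → k < 5.358
k ∈ {0, ..., 5} → 6 starts

Answer: 6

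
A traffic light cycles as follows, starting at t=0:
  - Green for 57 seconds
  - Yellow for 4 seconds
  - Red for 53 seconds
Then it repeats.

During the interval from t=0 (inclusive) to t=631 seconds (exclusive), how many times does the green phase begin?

Answer: 6

Derivation:
Cycle = 57+4+53 = 114s
green phase starts at t = k*114 + 0 for k=0,1,2,...
Need k*114+0 < 631 → k < 5.535
k ∈ {0, ..., 5} → 6 starts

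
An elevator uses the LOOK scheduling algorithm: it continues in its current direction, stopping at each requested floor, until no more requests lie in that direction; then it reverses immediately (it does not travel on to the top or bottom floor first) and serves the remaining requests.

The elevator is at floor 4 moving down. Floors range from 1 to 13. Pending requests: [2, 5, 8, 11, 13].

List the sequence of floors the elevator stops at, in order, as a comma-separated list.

Answer: 2, 5, 8, 11, 13

Derivation:
Current: 4, moving DOWN
Serve below first (descending): [2]
Then reverse, serve above (ascending): [5, 8, 11, 13]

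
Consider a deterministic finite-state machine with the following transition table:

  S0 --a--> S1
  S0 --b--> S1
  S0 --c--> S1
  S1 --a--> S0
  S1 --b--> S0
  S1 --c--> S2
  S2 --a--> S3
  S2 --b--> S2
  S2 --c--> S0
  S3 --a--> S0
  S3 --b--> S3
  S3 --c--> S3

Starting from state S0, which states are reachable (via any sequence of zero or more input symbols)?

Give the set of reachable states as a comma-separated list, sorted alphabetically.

BFS from S0:
  visit S0: S0--a-->S1 (new), S0--b-->S1 (seen), S0--c-->S1 (seen)
  visit S1: S1--a-->S0 (seen), S1--b-->S0 (seen), S1--c-->S2 (new)
  visit S2: S2--a-->S3 (new), S2--b-->S2 (seen), S2--c-->S0 (seen)
  visit S3: S3--a-->S0 (seen), S3--b-->S3 (seen), S3--c-->S3 (seen)

Answer: S0, S1, S2, S3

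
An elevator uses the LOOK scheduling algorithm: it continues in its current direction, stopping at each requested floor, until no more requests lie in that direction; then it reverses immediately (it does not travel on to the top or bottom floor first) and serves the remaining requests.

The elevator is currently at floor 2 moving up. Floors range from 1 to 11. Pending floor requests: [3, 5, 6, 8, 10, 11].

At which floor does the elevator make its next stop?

Answer: 3

Derivation:
Current floor: 2, direction: up
Requests above: [3, 5, 6, 8, 10, 11]
Requests below: []
Moving up and requests lie above → nearest above is min([3, 5, 6, 8, 10, 11]) = 3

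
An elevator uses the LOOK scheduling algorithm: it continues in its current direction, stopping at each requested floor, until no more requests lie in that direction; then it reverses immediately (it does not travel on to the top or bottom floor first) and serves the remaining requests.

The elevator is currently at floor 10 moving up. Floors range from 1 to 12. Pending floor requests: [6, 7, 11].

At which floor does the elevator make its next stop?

Answer: 11

Derivation:
Current floor: 10, direction: up
Requests above: [11]
Requests below: [6, 7]
Moving up and requests lie above → nearest above is min([11]) = 11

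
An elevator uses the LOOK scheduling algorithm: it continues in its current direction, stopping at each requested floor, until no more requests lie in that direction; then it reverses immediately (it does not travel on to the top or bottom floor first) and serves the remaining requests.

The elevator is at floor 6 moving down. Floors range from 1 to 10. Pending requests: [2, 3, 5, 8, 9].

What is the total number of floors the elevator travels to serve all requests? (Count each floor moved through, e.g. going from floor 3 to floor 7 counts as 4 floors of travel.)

Start at floor 6 moving down, LOOK stop order: [5, 3, 2, 8, 9]
  6 → 5: |5-6| = 1, total = 1
  5 → 3: |3-5| = 2, total = 3
  3 → 2: |2-3| = 1, total = 4
  2 → 8: |8-2| = 6, total = 10
  8 → 9: |9-8| = 1, total = 11

Answer: 11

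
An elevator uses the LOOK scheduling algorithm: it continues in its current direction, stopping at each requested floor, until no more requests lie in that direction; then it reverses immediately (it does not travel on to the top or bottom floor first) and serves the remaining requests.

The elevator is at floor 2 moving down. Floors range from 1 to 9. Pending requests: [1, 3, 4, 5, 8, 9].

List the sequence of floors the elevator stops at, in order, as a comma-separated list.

Current: 2, moving DOWN
Serve below first (descending): [1]
Then reverse, serve above (ascending): [3, 4, 5, 8, 9]

Answer: 1, 3, 4, 5, 8, 9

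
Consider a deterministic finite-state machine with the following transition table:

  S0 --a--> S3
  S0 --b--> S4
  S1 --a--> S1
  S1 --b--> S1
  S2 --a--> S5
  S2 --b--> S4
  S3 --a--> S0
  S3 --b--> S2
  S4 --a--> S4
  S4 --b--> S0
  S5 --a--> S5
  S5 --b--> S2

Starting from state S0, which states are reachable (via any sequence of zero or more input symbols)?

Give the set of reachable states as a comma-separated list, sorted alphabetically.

BFS from S0:
  visit S0: S0--a-->S3 (new), S0--b-->S4 (new)
  visit S3: S3--a-->S0 (seen), S3--b-->S2 (new)
  visit S4: S4--a-->S4 (seen), S4--b-->S0 (seen)
  visit S2: S2--a-->S5 (new), S2--b-->S4 (seen)
  visit S5: S5--a-->S5 (seen), S5--b-->S2 (seen)

Answer: S0, S2, S3, S4, S5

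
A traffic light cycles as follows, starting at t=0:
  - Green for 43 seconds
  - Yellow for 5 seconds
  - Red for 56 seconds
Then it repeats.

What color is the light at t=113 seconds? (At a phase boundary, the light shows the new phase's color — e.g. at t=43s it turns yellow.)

Cycle length = 43 + 5 + 56 = 104s
t = 113, phase_t = 113 mod 104 = 9
9 < 43 (green end) → GREEN

Answer: green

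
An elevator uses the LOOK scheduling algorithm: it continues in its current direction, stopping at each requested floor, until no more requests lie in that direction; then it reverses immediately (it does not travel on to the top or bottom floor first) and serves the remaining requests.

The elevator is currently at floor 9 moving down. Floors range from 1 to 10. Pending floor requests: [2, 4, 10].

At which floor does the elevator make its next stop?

Current floor: 9, direction: down
Requests above: [10]
Requests below: [2, 4]
Moving down and requests lie below → nearest below is max([2, 4]) = 4

Answer: 4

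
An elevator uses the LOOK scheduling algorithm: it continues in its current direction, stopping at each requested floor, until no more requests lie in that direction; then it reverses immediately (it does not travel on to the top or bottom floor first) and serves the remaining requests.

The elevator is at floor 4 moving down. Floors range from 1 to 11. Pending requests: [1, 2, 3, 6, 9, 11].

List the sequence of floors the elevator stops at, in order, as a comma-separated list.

Answer: 3, 2, 1, 6, 9, 11

Derivation:
Current: 4, moving DOWN
Serve below first (descending): [3, 2, 1]
Then reverse, serve above (ascending): [6, 9, 11]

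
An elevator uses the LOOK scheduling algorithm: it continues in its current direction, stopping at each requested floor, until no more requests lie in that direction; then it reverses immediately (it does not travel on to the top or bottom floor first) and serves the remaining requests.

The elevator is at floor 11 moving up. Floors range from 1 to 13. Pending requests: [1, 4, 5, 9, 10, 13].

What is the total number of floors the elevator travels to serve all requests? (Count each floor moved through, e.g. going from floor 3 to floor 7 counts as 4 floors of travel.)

Start at floor 11 moving up, LOOK stop order: [13, 10, 9, 5, 4, 1]
  11 → 13: |13-11| = 2, total = 2
  13 → 10: |10-13| = 3, total = 5
  10 → 9: |9-10| = 1, total = 6
  9 → 5: |5-9| = 4, total = 10
  5 → 4: |4-5| = 1, total = 11
  4 → 1: |1-4| = 3, total = 14

Answer: 14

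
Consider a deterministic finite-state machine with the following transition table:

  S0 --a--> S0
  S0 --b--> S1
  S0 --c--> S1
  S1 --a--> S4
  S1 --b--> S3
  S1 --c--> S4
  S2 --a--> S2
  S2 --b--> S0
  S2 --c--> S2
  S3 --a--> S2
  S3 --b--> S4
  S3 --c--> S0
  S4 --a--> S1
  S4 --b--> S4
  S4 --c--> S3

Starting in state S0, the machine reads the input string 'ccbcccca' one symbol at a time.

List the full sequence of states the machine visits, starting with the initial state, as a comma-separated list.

Start: S0
  read 'c': S0 --c--> S1
  read 'c': S1 --c--> S4
  read 'b': S4 --b--> S4
  read 'c': S4 --c--> S3
  read 'c': S3 --c--> S0
  read 'c': S0 --c--> S1
  read 'c': S1 --c--> S4
  read 'a': S4 --a--> S1

Answer: S0, S1, S4, S4, S3, S0, S1, S4, S1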